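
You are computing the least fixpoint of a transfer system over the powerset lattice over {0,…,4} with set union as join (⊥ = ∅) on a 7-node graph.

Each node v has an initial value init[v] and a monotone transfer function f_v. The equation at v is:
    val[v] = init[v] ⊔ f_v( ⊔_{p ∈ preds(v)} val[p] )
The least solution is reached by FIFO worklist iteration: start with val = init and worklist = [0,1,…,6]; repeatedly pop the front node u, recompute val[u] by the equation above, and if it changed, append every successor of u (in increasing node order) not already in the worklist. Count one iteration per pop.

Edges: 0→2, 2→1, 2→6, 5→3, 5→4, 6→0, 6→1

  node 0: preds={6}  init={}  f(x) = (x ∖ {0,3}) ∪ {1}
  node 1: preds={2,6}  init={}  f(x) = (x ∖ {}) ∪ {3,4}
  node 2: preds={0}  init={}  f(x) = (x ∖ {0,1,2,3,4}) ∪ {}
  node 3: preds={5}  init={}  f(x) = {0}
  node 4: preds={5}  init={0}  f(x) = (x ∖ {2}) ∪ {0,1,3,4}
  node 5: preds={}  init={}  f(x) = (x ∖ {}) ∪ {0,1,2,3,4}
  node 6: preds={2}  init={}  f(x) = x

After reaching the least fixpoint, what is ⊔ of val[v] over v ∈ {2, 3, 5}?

{0,1,2,3,4}

Worklist (9 pops):
  #1 pop 0: in={} → {1} (was {}); enqueue []
  #2 pop 1: in={} → {3,4} (was {}); enqueue []
  #3 pop 2: in={1} → {} (no change)
  #4 pop 3: in={} → {0} (was {}); enqueue []
  #5 pop 4: in={} → {0,1,3,4} (was {0}); enqueue []
  #6 pop 5: in={} → {0,1,2,3,4} (was {}); enqueue [3,4]
  #7 pop 6: in={} → {} (no change)
  #8 pop 3: in={0,1,2,3,4} → {0} (no change)
  #9 pop 4: in={0,1,2,3,4} → {0,1,3,4} (no change)

Fixpoint:
  val[0] = {1}
  val[1] = {3,4}
  val[2] = {}
  val[3] = {0}
  val[4] = {0,1,3,4}
  val[5] = {0,1,2,3,4}
  val[6] = {}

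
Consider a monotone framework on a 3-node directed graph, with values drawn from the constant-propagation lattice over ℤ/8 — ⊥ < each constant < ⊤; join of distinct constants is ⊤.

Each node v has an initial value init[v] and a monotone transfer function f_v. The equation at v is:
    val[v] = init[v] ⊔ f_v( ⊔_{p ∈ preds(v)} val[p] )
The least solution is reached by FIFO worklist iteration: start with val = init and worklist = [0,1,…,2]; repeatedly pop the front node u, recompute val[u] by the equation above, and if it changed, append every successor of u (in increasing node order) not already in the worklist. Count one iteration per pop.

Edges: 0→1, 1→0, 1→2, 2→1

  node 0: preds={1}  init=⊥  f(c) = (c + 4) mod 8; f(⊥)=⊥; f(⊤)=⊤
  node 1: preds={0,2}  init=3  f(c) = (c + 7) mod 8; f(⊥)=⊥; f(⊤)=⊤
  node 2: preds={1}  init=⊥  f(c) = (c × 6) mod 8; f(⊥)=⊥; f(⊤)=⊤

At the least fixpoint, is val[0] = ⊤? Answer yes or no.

yes

Worklist (5 pops):
  #1 pop 0: in=3 → 7 (was ⊥); enqueue []
  #2 pop 1: in=7 → ⊤ (was 3); enqueue [0]
  #3 pop 2: in=⊤ → ⊤ (was ⊥); enqueue [1]
  #4 pop 0: in=⊤ → ⊤ (was 7); enqueue []
  #5 pop 1: in=⊤ → ⊤ (no change)

Fixpoint:
  val[0] = ⊤
  val[1] = ⊤
  val[2] = ⊤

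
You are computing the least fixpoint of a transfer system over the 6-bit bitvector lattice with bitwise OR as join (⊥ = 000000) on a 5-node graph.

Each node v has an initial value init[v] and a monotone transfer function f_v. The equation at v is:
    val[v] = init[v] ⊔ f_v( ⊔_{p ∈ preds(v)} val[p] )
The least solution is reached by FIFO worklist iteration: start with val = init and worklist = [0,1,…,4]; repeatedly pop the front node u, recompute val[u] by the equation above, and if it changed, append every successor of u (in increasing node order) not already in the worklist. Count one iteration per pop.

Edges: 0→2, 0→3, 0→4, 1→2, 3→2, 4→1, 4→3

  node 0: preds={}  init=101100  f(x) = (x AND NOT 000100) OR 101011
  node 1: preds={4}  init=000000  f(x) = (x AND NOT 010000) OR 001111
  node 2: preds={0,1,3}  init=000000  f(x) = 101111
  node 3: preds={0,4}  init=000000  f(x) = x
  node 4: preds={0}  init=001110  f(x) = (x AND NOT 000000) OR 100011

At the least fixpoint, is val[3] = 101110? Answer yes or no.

Worklist (9 pops):
  #1 pop 0: in=000000 → 101111 (was 101100); enqueue []
  #2 pop 1: in=001110 → 001111 (was 000000); enqueue []
  #3 pop 2: in=101111 → 101111 (was 000000); enqueue []
  #4 pop 3: in=101111 → 101111 (was 000000); enqueue [2]
  #5 pop 4: in=101111 → 101111 (was 001110); enqueue [1,3]
  #6 pop 2: in=101111 → 101111 (no change)
  #7 pop 1: in=101111 → 101111 (was 001111); enqueue [2]
  #8 pop 3: in=101111 → 101111 (no change)
  #9 pop 2: in=101111 → 101111 (no change)

Fixpoint:
  val[0] = 101111
  val[1] = 101111
  val[2] = 101111
  val[3] = 101111
  val[4] = 101111

no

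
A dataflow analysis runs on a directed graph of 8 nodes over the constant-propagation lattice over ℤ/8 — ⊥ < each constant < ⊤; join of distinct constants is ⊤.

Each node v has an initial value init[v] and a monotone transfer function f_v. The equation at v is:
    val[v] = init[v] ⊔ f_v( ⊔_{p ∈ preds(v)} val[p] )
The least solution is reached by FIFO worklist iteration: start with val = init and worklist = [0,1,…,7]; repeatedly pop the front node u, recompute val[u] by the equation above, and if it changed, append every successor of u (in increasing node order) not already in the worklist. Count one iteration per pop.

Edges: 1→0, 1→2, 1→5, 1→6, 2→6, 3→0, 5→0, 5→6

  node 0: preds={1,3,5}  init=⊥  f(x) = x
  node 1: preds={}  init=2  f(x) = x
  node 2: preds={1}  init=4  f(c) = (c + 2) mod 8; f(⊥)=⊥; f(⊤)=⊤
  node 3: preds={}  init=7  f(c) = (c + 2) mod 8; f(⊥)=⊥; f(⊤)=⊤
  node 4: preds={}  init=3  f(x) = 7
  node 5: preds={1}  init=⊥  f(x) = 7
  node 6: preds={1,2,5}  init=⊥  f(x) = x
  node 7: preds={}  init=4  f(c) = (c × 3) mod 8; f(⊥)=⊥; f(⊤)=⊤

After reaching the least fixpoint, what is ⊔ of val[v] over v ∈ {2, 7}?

4

Iteration log — 9 steps:
  step 1. node 0  ⊔preds=⊤  new=⊤  old=⊥  +wl: 
  step 2. node 1  ⊔preds=⊥  new=2  stable
  step 3. node 2  ⊔preds=2  new=4  stable
  step 4. node 3  ⊔preds=⊥  new=7  stable
  step 5. node 4  ⊔preds=⊥  new=⊤  old=3  +wl: 
  step 6. node 5  ⊔preds=2  new=7  old=⊥  +wl: 0
  step 7. node 6  ⊔preds=⊤  new=⊤  old=⊥  +wl: 
  step 8. node 7  ⊔preds=⊥  new=4  stable
  step 9. node 0  ⊔preds=⊤  new=⊤  stable

Least fixpoint reached:
  node 0: ⊤
  node 1: 2
  node 2: 4
  node 3: 7
  node 4: ⊤
  node 5: 7
  node 6: ⊤
  node 7: 4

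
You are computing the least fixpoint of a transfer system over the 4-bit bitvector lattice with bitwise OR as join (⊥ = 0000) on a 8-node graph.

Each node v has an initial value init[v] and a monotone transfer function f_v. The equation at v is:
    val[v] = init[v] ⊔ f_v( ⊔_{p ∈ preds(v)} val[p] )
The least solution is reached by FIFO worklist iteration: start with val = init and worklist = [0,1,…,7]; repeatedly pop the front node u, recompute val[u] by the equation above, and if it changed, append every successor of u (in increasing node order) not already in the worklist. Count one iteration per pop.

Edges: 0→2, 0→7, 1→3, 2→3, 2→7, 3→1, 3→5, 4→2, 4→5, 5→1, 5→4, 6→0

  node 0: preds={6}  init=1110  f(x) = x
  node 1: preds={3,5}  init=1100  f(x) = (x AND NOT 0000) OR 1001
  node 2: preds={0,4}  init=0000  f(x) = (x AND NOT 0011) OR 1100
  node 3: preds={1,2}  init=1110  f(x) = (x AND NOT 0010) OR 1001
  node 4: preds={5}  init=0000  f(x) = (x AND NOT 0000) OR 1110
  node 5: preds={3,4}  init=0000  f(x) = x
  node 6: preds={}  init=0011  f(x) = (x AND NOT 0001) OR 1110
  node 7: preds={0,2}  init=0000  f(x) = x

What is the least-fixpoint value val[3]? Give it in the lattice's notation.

1111

Worklist (14 pops):
  #1 pop 0: in=0011 → 1111 (was 1110); enqueue []
  #2 pop 1: in=1110 → 1111 (was 1100); enqueue []
  #3 pop 2: in=1111 → 1100 (was 0000); enqueue []
  #4 pop 3: in=1111 → 1111 (was 1110); enqueue [1]
  #5 pop 4: in=0000 → 1110 (was 0000); enqueue [2]
  #6 pop 5: in=1111 → 1111 (was 0000); enqueue [4]
  #7 pop 6: in=0000 → 1111 (was 0011); enqueue [0]
  #8 pop 7: in=1111 → 1111 (was 0000); enqueue []
  #9 pop 1: in=1111 → 1111 (no change)
  #10 pop 2: in=1111 → 1100 (no change)
  #11 pop 4: in=1111 → 1111 (was 1110); enqueue [2,5]
  #12 pop 0: in=1111 → 1111 (no change)
  #13 pop 2: in=1111 → 1100 (no change)
  #14 pop 5: in=1111 → 1111 (no change)

Fixpoint:
  val[0] = 1111
  val[1] = 1111
  val[2] = 1100
  val[3] = 1111
  val[4] = 1111
  val[5] = 1111
  val[6] = 1111
  val[7] = 1111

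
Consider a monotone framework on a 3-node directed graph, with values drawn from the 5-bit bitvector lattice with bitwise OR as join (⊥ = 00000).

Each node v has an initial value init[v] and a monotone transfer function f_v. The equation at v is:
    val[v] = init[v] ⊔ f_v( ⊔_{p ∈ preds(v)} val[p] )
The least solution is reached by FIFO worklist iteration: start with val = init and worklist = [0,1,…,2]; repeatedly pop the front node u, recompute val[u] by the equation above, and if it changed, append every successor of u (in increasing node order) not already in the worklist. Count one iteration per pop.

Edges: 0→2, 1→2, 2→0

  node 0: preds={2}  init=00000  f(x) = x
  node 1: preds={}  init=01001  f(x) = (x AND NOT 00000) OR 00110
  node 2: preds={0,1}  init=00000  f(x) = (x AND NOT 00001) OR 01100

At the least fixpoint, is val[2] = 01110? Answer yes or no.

yes

Trace (5 dequeues):
  [1] u=0 | in 00000 | out 00000 | ==
  [2] u=1 | in 00000 | out 01111 | prev 01001 | push {}
  [3] u=2 | in 01111 | out 01110 | prev 00000 | push {0}
  [4] u=0 | in 01110 | out 01110 | prev 00000 | push {2}
  [5] u=2 | in 01111 | out 01110 | ==

Converged values:
  [0] 01110
  [1] 01111
  [2] 01110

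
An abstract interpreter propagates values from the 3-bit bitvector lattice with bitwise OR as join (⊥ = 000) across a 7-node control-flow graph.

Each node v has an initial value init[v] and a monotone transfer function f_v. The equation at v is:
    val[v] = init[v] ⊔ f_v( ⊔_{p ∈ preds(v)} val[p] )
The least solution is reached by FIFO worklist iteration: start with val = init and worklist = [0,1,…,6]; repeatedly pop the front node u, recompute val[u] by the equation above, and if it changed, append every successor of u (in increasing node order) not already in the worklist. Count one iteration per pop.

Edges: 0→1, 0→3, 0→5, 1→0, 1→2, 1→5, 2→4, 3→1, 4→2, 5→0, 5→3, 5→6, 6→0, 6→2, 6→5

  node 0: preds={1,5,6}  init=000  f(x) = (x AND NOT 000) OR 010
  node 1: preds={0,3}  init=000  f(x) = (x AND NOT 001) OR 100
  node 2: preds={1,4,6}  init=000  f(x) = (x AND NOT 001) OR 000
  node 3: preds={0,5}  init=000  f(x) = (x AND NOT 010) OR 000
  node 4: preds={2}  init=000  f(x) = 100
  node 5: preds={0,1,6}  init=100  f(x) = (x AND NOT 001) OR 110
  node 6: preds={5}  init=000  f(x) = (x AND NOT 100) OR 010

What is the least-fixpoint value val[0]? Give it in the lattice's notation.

110

Trace (12 dequeues):
  [1] u=0 | in 100 | out 110 | prev 000 | push {}
  [2] u=1 | in 110 | out 110 | prev 000 | push {0}
  [3] u=2 | in 110 | out 110 | prev 000 | push {}
  [4] u=3 | in 110 | out 100 | prev 000 | push {1}
  [5] u=4 | in 110 | out 100 | prev 000 | push {2}
  [6] u=5 | in 110 | out 110 | prev 100 | push {3}
  [7] u=6 | in 110 | out 010 | prev 000 | push {5}
  [8] u=0 | in 110 | out 110 | ==
  [9] u=1 | in 110 | out 110 | ==
  [10] u=2 | in 110 | out 110 | ==
  [11] u=3 | in 110 | out 100 | ==
  [12] u=5 | in 110 | out 110 | ==

Converged values:
  [0] 110
  [1] 110
  [2] 110
  [3] 100
  [4] 100
  [5] 110
  [6] 010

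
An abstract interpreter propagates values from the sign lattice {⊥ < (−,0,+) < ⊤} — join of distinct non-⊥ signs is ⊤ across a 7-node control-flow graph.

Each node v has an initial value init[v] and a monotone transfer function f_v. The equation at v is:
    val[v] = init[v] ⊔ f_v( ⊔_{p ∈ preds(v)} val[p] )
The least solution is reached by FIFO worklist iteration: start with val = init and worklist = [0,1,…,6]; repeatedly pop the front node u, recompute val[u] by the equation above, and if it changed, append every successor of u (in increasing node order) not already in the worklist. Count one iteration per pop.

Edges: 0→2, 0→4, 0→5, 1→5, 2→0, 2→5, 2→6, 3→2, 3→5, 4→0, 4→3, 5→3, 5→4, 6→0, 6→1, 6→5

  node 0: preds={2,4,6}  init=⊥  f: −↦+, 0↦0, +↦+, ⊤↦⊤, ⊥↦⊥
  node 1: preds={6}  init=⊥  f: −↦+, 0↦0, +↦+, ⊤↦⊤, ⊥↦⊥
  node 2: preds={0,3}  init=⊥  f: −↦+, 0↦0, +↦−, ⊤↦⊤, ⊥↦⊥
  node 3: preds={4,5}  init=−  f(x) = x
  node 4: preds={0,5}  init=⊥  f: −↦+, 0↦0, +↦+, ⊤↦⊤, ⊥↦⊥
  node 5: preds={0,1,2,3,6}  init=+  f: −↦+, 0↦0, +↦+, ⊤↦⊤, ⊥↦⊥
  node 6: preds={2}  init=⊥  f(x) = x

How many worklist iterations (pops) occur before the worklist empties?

Trace (22 dequeues):
  [1] u=0 | in ⊥ | out ⊥ | ==
  [2] u=1 | in ⊥ | out ⊥ | ==
  [3] u=2 | in − | out + | prev ⊥ | push {0}
  [4] u=3 | in + | out ⊤ | prev − | push {2}
  [5] u=4 | in + | out + | prev ⊥ | push {3}
  [6] u=5 | in ⊤ | out ⊤ | prev + | push {4}
  [7] u=6 | in + | out + | prev ⊥ | push {1,5}
  [8] u=0 | in + | out + | prev ⊥ | push {}
  [9] u=2 | in ⊤ | out ⊤ | prev + | push {0,6}
  [10] u=3 | in ⊤ | out ⊤ | ==
  [11] u=4 | in ⊤ | out ⊤ | prev + | push {3}
  [12] u=1 | in + | out + | prev ⊥ | push {}
  [13] u=5 | in ⊤ | out ⊤ | ==
  [14] u=0 | in ⊤ | out ⊤ | prev + | push {2,4,5}
  [15] u=6 | in ⊤ | out ⊤ | prev + | push {0,1}
  [16] u=3 | in ⊤ | out ⊤ | ==
  [17] u=2 | in ⊤ | out ⊤ | ==
  [18] u=4 | in ⊤ | out ⊤ | ==
  [19] u=5 | in ⊤ | out ⊤ | ==
  [20] u=0 | in ⊤ | out ⊤ | ==
  [21] u=1 | in ⊤ | out ⊤ | prev + | push {5}
  [22] u=5 | in ⊤ | out ⊤ | ==

Converged values:
  [0] ⊤
  [1] ⊤
  [2] ⊤
  [3] ⊤
  [4] ⊤
  [5] ⊤
  [6] ⊤

22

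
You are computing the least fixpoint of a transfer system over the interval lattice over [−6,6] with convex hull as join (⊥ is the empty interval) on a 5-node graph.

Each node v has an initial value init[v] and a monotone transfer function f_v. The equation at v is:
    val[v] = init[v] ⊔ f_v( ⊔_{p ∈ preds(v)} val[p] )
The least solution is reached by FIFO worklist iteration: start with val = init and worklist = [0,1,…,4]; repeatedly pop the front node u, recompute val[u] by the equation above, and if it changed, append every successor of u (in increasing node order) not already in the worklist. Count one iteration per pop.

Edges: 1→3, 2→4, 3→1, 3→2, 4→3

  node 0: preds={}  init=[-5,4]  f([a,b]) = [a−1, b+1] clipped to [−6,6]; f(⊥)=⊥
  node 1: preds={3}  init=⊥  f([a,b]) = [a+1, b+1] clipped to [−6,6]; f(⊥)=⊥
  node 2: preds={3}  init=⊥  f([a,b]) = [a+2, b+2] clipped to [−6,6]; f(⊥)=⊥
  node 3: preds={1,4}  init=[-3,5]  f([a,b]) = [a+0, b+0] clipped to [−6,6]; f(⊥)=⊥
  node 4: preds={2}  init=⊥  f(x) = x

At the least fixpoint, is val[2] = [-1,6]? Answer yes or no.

Trace (8 dequeues):
  [1] u=0 | in ⊥ | out [-5,4] | ==
  [2] u=1 | in [-3,5] | out [-2,6] | prev ⊥ | push {}
  [3] u=2 | in [-3,5] | out [-1,6] | prev ⊥ | push {}
  [4] u=3 | in [-2,6] | out [-3,6] | prev [-3,5] | push {1,2}
  [5] u=4 | in [-1,6] | out [-1,6] | prev ⊥ | push {3}
  [6] u=1 | in [-3,6] | out [-2,6] | ==
  [7] u=2 | in [-3,6] | out [-1,6] | ==
  [8] u=3 | in [-2,6] | out [-3,6] | ==

Converged values:
  [0] [-5,4]
  [1] [-2,6]
  [2] [-1,6]
  [3] [-3,6]
  [4] [-1,6]

yes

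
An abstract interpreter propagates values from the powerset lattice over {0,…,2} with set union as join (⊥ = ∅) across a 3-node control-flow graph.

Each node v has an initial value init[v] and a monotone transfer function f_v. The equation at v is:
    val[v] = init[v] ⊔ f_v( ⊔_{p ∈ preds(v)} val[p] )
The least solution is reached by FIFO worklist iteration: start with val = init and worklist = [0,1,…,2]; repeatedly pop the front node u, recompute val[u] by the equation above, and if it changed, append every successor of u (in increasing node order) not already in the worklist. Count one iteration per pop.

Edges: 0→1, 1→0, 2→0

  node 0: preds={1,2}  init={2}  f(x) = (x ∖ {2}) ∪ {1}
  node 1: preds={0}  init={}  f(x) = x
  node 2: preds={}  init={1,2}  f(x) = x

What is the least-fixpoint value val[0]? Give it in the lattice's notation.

{1,2}

Worklist (4 pops):
  #1 pop 0: in={1,2} → {1,2} (was {2}); enqueue []
  #2 pop 1: in={1,2} → {1,2} (was {}); enqueue [0]
  #3 pop 2: in={} → {1,2} (no change)
  #4 pop 0: in={1,2} → {1,2} (no change)

Fixpoint:
  val[0] = {1,2}
  val[1] = {1,2}
  val[2] = {1,2}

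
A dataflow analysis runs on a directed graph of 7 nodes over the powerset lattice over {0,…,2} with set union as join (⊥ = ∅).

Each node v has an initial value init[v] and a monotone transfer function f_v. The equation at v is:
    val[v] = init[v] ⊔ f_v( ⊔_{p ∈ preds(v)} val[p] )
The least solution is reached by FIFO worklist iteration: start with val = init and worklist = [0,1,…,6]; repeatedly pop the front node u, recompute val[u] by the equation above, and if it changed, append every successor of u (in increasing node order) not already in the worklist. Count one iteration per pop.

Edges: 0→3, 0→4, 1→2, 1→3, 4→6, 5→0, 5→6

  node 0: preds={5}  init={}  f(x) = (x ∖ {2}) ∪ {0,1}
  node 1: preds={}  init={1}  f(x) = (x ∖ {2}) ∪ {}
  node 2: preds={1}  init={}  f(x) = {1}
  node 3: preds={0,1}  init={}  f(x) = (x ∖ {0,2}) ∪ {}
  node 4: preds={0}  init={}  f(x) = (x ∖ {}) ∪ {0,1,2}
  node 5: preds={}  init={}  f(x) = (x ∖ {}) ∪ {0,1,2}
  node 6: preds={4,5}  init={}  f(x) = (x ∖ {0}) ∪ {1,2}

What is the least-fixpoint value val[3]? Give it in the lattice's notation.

Trace (8 dequeues):
  [1] u=0 | in {} | out {0,1} | prev {} | push {}
  [2] u=1 | in {} | out {1} | ==
  [3] u=2 | in {1} | out {1} | prev {} | push {}
  [4] u=3 | in {0,1} | out {1} | prev {} | push {}
  [5] u=4 | in {0,1} | out {0,1,2} | prev {} | push {}
  [6] u=5 | in {} | out {0,1,2} | prev {} | push {0}
  [7] u=6 | in {0,1,2} | out {1,2} | prev {} | push {}
  [8] u=0 | in {0,1,2} | out {0,1} | ==

Converged values:
  [0] {0,1}
  [1] {1}
  [2] {1}
  [3] {1}
  [4] {0,1,2}
  [5] {0,1,2}
  [6] {1,2}

{1}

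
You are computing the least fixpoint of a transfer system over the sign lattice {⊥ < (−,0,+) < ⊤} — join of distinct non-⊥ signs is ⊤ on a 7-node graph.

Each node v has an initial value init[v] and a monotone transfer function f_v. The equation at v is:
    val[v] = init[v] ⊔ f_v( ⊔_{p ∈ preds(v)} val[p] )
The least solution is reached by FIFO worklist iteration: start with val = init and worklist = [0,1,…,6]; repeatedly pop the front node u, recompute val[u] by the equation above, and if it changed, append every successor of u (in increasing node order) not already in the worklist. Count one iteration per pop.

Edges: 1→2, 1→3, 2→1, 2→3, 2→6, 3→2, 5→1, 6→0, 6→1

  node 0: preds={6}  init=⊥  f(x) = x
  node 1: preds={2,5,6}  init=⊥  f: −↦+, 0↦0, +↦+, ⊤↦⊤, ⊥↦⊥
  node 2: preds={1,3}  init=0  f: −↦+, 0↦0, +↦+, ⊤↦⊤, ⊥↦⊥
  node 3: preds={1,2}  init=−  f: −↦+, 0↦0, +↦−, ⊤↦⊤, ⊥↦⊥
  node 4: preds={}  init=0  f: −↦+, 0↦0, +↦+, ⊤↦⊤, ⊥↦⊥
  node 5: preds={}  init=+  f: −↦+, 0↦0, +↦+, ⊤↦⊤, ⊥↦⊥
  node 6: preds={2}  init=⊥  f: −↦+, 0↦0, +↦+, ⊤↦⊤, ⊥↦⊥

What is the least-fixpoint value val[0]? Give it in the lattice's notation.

⊤

Trace (10 dequeues):
  [1] u=0 | in ⊥ | out ⊥ | ==
  [2] u=1 | in ⊤ | out ⊤ | prev ⊥ | push {}
  [3] u=2 | in ⊤ | out ⊤ | prev 0 | push {1}
  [4] u=3 | in ⊤ | out ⊤ | prev − | push {2}
  [5] u=4 | in ⊥ | out 0 | ==
  [6] u=5 | in ⊥ | out + | ==
  [7] u=6 | in ⊤ | out ⊤ | prev ⊥ | push {0}
  [8] u=1 | in ⊤ | out ⊤ | ==
  [9] u=2 | in ⊤ | out ⊤ | ==
  [10] u=0 | in ⊤ | out ⊤ | prev ⊥ | push {}

Converged values:
  [0] ⊤
  [1] ⊤
  [2] ⊤
  [3] ⊤
  [4] 0
  [5] +
  [6] ⊤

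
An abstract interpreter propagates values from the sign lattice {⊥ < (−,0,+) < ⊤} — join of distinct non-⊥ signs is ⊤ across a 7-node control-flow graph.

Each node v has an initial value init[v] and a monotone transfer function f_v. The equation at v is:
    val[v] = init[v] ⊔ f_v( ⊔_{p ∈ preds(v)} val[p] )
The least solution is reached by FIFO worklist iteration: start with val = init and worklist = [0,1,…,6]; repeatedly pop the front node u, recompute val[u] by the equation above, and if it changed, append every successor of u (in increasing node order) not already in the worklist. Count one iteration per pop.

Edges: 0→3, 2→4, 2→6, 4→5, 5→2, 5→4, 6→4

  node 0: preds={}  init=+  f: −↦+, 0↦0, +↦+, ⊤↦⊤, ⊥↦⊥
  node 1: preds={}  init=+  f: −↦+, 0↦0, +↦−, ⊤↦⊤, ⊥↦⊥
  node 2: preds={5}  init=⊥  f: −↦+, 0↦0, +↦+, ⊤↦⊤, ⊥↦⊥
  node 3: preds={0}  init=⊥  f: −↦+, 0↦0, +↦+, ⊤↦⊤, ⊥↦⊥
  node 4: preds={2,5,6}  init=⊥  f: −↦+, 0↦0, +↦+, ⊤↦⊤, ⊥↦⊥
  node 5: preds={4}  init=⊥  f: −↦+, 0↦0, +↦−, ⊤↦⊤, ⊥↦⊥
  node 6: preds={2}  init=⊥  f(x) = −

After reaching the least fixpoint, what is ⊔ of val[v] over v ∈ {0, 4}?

Trace (16 dequeues):
  [1] u=0 | in ⊥ | out + | ==
  [2] u=1 | in ⊥ | out + | ==
  [3] u=2 | in ⊥ | out ⊥ | ==
  [4] u=3 | in + | out + | prev ⊥ | push {}
  [5] u=4 | in ⊥ | out ⊥ | ==
  [6] u=5 | in ⊥ | out ⊥ | ==
  [7] u=6 | in ⊥ | out − | prev ⊥ | push {4}
  [8] u=4 | in − | out + | prev ⊥ | push {5}
  [9] u=5 | in + | out − | prev ⊥ | push {2,4}
  [10] u=2 | in − | out + | prev ⊥ | push {6}
  [11] u=4 | in ⊤ | out ⊤ | prev + | push {5}
  [12] u=6 | in + | out − | ==
  [13] u=5 | in ⊤ | out ⊤ | prev − | push {2,4}
  [14] u=2 | in ⊤ | out ⊤ | prev + | push {6}
  [15] u=4 | in ⊤ | out ⊤ | ==
  [16] u=6 | in ⊤ | out − | ==

Converged values:
  [0] +
  [1] +
  [2] ⊤
  [3] +
  [4] ⊤
  [5] ⊤
  [6] −

⊤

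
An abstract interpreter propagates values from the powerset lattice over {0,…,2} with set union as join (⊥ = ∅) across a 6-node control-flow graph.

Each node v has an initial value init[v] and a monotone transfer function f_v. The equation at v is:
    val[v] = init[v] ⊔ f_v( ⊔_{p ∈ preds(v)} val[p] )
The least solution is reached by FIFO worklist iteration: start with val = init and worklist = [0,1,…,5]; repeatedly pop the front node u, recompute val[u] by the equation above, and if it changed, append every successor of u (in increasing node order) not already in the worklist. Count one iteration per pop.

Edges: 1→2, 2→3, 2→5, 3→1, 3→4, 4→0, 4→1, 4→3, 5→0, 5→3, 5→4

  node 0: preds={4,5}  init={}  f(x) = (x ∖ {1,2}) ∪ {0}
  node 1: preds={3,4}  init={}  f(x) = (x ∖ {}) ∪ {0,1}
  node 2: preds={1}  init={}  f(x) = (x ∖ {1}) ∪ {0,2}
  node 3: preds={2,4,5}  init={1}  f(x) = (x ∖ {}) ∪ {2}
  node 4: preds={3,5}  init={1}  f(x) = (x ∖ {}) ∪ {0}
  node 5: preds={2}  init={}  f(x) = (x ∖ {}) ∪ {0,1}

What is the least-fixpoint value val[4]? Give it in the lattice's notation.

{0,1,2}

Trace (11 dequeues):
  [1] u=0 | in {1} | out {0} | prev {} | push {}
  [2] u=1 | in {1} | out {0,1} | prev {} | push {}
  [3] u=2 | in {0,1} | out {0,2} | prev {} | push {}
  [4] u=3 | in {0,1,2} | out {0,1,2} | prev {1} | push {1}
  [5] u=4 | in {0,1,2} | out {0,1,2} | prev {1} | push {0,3}
  [6] u=5 | in {0,2} | out {0,1,2} | prev {} | push {4}
  [7] u=1 | in {0,1,2} | out {0,1,2} | prev {0,1} | push {2}
  [8] u=0 | in {0,1,2} | out {0} | ==
  [9] u=3 | in {0,1,2} | out {0,1,2} | ==
  [10] u=4 | in {0,1,2} | out {0,1,2} | ==
  [11] u=2 | in {0,1,2} | out {0,2} | ==

Converged values:
  [0] {0}
  [1] {0,1,2}
  [2] {0,2}
  [3] {0,1,2}
  [4] {0,1,2}
  [5] {0,1,2}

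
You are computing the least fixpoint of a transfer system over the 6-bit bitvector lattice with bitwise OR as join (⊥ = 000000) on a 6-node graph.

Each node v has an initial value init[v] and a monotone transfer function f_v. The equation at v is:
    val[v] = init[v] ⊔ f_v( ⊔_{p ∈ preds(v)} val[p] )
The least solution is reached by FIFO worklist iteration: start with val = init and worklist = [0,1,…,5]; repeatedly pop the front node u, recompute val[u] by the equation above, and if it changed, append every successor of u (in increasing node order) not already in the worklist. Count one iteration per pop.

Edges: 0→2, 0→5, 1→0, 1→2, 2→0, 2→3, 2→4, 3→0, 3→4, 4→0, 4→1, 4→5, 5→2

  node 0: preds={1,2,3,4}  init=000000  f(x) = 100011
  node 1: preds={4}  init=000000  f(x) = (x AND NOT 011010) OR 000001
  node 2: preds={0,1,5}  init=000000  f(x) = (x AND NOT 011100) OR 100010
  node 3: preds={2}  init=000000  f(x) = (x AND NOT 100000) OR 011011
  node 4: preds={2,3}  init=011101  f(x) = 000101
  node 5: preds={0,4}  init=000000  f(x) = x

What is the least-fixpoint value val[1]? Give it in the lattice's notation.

000101

Trace (8 dequeues):
  [1] u=0 | in 011101 | out 100011 | prev 000000 | push {}
  [2] u=1 | in 011101 | out 000101 | prev 000000 | push {0}
  [3] u=2 | in 100111 | out 100011 | prev 000000 | push {}
  [4] u=3 | in 100011 | out 011011 | prev 000000 | push {}
  [5] u=4 | in 111011 | out 011101 | ==
  [6] u=5 | in 111111 | out 111111 | prev 000000 | push {2}
  [7] u=0 | in 111111 | out 100011 | ==
  [8] u=2 | in 111111 | out 100011 | ==

Converged values:
  [0] 100011
  [1] 000101
  [2] 100011
  [3] 011011
  [4] 011101
  [5] 111111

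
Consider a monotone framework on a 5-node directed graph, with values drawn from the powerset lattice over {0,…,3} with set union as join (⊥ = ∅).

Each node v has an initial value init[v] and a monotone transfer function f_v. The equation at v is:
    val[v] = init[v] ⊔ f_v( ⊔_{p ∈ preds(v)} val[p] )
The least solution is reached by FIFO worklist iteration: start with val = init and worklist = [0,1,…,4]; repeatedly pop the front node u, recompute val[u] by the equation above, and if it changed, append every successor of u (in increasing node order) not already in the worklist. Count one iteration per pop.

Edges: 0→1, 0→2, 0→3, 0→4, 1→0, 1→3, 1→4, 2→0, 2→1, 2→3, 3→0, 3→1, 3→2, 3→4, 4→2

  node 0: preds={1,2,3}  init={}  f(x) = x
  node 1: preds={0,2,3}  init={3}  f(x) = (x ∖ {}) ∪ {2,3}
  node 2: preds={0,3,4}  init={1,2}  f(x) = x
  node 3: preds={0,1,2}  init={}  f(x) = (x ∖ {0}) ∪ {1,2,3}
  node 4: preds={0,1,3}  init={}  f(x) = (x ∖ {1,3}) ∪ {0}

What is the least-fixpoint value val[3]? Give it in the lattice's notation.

{1,2,3}

Trace (14 dequeues):
  [1] u=0 | in {1,2,3} | out {1,2,3} | prev {} | push {}
  [2] u=1 | in {1,2,3} | out {1,2,3} | prev {3} | push {0}
  [3] u=2 | in {1,2,3} | out {1,2,3} | prev {1,2} | push {1}
  [4] u=3 | in {1,2,3} | out {1,2,3} | prev {} | push {2}
  [5] u=4 | in {1,2,3} | out {0,2} | prev {} | push {}
  [6] u=0 | in {1,2,3} | out {1,2,3} | ==
  [7] u=1 | in {1,2,3} | out {1,2,3} | ==
  [8] u=2 | in {0,1,2,3} | out {0,1,2,3} | prev {1,2,3} | push {0,1,3}
  [9] u=0 | in {0,1,2,3} | out {0,1,2,3} | prev {1,2,3} | push {2,4}
  [10] u=1 | in {0,1,2,3} | out {0,1,2,3} | prev {1,2,3} | push {0}
  [11] u=3 | in {0,1,2,3} | out {1,2,3} | ==
  [12] u=2 | in {0,1,2,3} | out {0,1,2,3} | ==
  [13] u=4 | in {0,1,2,3} | out {0,2} | ==
  [14] u=0 | in {0,1,2,3} | out {0,1,2,3} | ==

Converged values:
  [0] {0,1,2,3}
  [1] {0,1,2,3}
  [2] {0,1,2,3}
  [3] {1,2,3}
  [4] {0,2}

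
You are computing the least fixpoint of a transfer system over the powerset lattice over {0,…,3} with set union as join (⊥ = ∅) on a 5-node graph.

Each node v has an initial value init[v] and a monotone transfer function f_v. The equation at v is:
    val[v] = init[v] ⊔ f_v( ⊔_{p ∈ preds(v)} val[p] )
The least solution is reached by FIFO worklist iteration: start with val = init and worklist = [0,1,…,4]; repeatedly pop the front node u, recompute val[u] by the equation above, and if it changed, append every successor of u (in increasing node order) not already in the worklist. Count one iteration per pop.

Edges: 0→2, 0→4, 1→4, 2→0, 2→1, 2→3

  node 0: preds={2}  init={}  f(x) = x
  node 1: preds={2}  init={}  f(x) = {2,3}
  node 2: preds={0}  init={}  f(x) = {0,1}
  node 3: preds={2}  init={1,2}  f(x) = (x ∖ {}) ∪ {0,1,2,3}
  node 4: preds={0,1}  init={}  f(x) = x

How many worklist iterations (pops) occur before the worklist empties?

Iteration log — 9 steps:
  step 1. node 0  ⊔preds={}  new={}  stable
  step 2. node 1  ⊔preds={}  new={2,3}  old={}  +wl: 
  step 3. node 2  ⊔preds={}  new={0,1}  old={}  +wl: 0,1
  step 4. node 3  ⊔preds={0,1}  new={0,1,2,3}  old={1,2}  +wl: 
  step 5. node 4  ⊔preds={2,3}  new={2,3}  old={}  +wl: 
  step 6. node 0  ⊔preds={0,1}  new={0,1}  old={}  +wl: 2,4
  step 7. node 1  ⊔preds={0,1}  new={2,3}  stable
  step 8. node 2  ⊔preds={0,1}  new={0,1}  stable
  step 9. node 4  ⊔preds={0,1,2,3}  new={0,1,2,3}  old={2,3}  +wl: 

Least fixpoint reached:
  node 0: {0,1}
  node 1: {2,3}
  node 2: {0,1}
  node 3: {0,1,2,3}
  node 4: {0,1,2,3}

9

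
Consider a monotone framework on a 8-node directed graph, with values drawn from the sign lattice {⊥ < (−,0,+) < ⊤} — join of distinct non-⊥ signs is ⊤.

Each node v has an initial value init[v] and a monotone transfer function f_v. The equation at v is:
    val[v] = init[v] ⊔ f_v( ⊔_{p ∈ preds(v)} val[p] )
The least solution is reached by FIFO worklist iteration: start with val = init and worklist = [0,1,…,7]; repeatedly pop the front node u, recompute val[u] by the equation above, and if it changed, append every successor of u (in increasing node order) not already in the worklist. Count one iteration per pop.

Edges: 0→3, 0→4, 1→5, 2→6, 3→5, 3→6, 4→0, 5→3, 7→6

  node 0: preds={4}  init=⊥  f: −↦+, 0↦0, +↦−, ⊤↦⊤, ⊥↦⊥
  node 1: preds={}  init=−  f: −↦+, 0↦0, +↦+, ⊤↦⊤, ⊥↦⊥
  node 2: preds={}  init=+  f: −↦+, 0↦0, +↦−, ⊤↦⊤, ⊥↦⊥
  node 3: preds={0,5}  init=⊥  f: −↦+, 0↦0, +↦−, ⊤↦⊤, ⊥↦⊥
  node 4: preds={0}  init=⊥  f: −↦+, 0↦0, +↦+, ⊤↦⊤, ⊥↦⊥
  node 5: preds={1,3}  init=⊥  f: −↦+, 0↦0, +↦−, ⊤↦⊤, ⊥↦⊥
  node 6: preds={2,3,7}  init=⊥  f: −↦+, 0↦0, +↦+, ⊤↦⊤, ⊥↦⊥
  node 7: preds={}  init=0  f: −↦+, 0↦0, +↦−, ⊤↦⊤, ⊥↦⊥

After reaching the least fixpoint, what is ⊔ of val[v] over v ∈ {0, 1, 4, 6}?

⊤

Trace (11 dequeues):
  [1] u=0 | in ⊥ | out ⊥ | ==
  [2] u=1 | in ⊥ | out − | ==
  [3] u=2 | in ⊥ | out + | ==
  [4] u=3 | in ⊥ | out ⊥ | ==
  [5] u=4 | in ⊥ | out ⊥ | ==
  [6] u=5 | in − | out + | prev ⊥ | push {3}
  [7] u=6 | in ⊤ | out ⊤ | prev ⊥ | push {}
  [8] u=7 | in ⊥ | out 0 | ==
  [9] u=3 | in + | out − | prev ⊥ | push {5,6}
  [10] u=5 | in − | out + | ==
  [11] u=6 | in ⊤ | out ⊤ | ==

Converged values:
  [0] ⊥
  [1] −
  [2] +
  [3] −
  [4] ⊥
  [5] +
  [6] ⊤
  [7] 0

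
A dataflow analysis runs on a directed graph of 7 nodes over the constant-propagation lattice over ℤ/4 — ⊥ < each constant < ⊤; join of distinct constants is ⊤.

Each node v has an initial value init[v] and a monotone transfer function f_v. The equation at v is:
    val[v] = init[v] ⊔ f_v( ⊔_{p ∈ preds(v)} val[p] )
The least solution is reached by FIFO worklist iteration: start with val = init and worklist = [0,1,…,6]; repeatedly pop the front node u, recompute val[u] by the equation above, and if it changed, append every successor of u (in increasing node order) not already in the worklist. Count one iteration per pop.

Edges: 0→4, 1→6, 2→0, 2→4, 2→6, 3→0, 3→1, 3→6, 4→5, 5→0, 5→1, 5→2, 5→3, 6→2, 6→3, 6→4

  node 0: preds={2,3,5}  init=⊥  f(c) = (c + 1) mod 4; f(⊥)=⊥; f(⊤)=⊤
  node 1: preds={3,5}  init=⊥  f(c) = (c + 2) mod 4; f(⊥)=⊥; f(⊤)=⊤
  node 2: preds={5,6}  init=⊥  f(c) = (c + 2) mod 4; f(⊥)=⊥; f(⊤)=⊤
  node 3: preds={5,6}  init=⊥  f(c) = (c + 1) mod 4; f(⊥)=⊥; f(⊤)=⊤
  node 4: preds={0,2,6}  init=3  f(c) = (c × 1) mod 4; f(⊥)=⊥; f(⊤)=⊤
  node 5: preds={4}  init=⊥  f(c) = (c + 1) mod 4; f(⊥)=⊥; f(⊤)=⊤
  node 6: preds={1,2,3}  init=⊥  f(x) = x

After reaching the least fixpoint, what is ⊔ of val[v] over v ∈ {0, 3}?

⊤

Worklist (22 pops):
  #1 pop 0: in=⊥ → ⊥ (no change)
  #2 pop 1: in=⊥ → ⊥ (no change)
  #3 pop 2: in=⊥ → ⊥ (no change)
  #4 pop 3: in=⊥ → ⊥ (no change)
  #5 pop 4: in=⊥ → 3 (no change)
  #6 pop 5: in=3 → 0 (was ⊥); enqueue [0,1,2,3]
  #7 pop 6: in=⊥ → ⊥ (no change)
  #8 pop 0: in=0 → 1 (was ⊥); enqueue [4]
  #9 pop 1: in=0 → 2 (was ⊥); enqueue [6]
  #10 pop 2: in=0 → 2 (was ⊥); enqueue [0]
  #11 pop 3: in=0 → 1 (was ⊥); enqueue [1]
  #12 pop 4: in=⊤ → ⊤ (was 3); enqueue [5]
  #13 pop 6: in=⊤ → ⊤ (was ⊥); enqueue [2,3,4]
  #14 pop 0: in=⊤ → ⊤ (was 1); enqueue []
  #15 pop 1: in=⊤ → ⊤ (was 2); enqueue [6]
  #16 pop 5: in=⊤ → ⊤ (was 0); enqueue [0,1]
  #17 pop 2: in=⊤ → ⊤ (was 2); enqueue []
  #18 pop 3: in=⊤ → ⊤ (was 1); enqueue []
  #19 pop 4: in=⊤ → ⊤ (no change)
  #20 pop 6: in=⊤ → ⊤ (no change)
  #21 pop 0: in=⊤ → ⊤ (no change)
  #22 pop 1: in=⊤ → ⊤ (no change)

Fixpoint:
  val[0] = ⊤
  val[1] = ⊤
  val[2] = ⊤
  val[3] = ⊤
  val[4] = ⊤
  val[5] = ⊤
  val[6] = ⊤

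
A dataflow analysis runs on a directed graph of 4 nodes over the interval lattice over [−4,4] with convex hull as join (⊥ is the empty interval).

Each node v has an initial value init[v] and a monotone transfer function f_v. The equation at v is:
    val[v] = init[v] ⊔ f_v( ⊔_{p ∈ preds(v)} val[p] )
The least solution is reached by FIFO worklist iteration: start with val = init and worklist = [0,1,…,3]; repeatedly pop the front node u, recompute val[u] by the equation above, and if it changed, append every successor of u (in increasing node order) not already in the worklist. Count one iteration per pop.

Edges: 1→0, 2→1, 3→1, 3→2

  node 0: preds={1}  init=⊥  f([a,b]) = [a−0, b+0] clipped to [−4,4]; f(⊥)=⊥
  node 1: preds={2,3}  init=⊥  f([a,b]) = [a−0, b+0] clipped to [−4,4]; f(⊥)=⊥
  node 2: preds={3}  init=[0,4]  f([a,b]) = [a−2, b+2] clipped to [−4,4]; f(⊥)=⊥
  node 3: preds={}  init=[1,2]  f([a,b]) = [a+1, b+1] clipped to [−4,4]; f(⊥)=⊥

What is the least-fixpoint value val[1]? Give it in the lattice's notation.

Worklist (7 pops):
  #1 pop 0: in=⊥ → ⊥ (no change)
  #2 pop 1: in=[0,4] → [0,4] (was ⊥); enqueue [0]
  #3 pop 2: in=[1,2] → [-1,4] (was [0,4]); enqueue [1]
  #4 pop 3: in=⊥ → [1,2] (no change)
  #5 pop 0: in=[0,4] → [0,4] (was ⊥); enqueue []
  #6 pop 1: in=[-1,4] → [-1,4] (was [0,4]); enqueue [0]
  #7 pop 0: in=[-1,4] → [-1,4] (was [0,4]); enqueue []

Fixpoint:
  val[0] = [-1,4]
  val[1] = [-1,4]
  val[2] = [-1,4]
  val[3] = [1,2]

[-1,4]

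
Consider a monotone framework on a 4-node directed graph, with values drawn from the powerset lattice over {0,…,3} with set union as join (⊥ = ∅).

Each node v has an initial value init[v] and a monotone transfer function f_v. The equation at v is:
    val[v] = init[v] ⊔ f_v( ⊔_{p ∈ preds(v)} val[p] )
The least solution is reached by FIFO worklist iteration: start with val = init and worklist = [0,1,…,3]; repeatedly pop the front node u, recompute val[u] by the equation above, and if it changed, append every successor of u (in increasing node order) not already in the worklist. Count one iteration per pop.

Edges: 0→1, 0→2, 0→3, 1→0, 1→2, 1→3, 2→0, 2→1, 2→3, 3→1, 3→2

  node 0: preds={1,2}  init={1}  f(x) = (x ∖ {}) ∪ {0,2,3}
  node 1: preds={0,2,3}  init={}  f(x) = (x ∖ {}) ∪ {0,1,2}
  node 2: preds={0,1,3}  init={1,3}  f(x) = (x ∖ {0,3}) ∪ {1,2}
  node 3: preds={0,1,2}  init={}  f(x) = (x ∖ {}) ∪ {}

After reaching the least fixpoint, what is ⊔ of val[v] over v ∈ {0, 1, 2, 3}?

{0,1,2,3}

Worklist (7 pops):
  #1 pop 0: in={1,3} → {0,1,2,3} (was {1}); enqueue []
  #2 pop 1: in={0,1,2,3} → {0,1,2,3} (was {}); enqueue [0]
  #3 pop 2: in={0,1,2,3} → {1,2,3} (was {1,3}); enqueue [1]
  #4 pop 3: in={0,1,2,3} → {0,1,2,3} (was {}); enqueue [2]
  #5 pop 0: in={0,1,2,3} → {0,1,2,3} (no change)
  #6 pop 1: in={0,1,2,3} → {0,1,2,3} (no change)
  #7 pop 2: in={0,1,2,3} → {1,2,3} (no change)

Fixpoint:
  val[0] = {0,1,2,3}
  val[1] = {0,1,2,3}
  val[2] = {1,2,3}
  val[3] = {0,1,2,3}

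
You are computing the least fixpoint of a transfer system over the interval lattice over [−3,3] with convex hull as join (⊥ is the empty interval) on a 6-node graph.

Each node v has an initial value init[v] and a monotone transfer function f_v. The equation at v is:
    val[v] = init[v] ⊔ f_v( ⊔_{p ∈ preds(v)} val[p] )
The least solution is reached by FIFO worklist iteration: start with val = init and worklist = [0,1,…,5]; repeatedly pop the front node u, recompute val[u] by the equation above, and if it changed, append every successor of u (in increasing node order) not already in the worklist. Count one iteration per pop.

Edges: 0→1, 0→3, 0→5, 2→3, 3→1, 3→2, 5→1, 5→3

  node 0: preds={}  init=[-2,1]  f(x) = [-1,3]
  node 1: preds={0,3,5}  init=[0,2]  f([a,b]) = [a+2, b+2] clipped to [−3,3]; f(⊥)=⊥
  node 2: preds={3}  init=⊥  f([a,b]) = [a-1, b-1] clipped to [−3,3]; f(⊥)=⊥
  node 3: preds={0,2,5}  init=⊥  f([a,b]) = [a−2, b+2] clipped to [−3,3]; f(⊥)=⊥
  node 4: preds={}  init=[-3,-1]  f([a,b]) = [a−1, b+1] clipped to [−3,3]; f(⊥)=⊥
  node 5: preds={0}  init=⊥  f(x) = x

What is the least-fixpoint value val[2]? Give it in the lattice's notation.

Iteration log — 9 steps:
  step 1. node 0  ⊔preds=⊥  new=[-2,3]  old=[-2,1]  +wl: 
  step 2. node 1  ⊔preds=[-2,3]  new=[0,3]  old=[0,2]  +wl: 
  step 3. node 2  ⊔preds=⊥  new=⊥  stable
  step 4. node 3  ⊔preds=[-2,3]  new=[-3,3]  old=⊥  +wl: 1,2
  step 5. node 4  ⊔preds=⊥  new=[-3,-1]  stable
  step 6. node 5  ⊔preds=[-2,3]  new=[-2,3]  old=⊥  +wl: 3
  step 7. node 1  ⊔preds=[-3,3]  new=[-1,3]  old=[0,3]  +wl: 
  step 8. node 2  ⊔preds=[-3,3]  new=[-3,2]  old=⊥  +wl: 
  step 9. node 3  ⊔preds=[-3,3]  new=[-3,3]  stable

Least fixpoint reached:
  node 0: [-2,3]
  node 1: [-1,3]
  node 2: [-3,2]
  node 3: [-3,3]
  node 4: [-3,-1]
  node 5: [-2,3]

[-3,2]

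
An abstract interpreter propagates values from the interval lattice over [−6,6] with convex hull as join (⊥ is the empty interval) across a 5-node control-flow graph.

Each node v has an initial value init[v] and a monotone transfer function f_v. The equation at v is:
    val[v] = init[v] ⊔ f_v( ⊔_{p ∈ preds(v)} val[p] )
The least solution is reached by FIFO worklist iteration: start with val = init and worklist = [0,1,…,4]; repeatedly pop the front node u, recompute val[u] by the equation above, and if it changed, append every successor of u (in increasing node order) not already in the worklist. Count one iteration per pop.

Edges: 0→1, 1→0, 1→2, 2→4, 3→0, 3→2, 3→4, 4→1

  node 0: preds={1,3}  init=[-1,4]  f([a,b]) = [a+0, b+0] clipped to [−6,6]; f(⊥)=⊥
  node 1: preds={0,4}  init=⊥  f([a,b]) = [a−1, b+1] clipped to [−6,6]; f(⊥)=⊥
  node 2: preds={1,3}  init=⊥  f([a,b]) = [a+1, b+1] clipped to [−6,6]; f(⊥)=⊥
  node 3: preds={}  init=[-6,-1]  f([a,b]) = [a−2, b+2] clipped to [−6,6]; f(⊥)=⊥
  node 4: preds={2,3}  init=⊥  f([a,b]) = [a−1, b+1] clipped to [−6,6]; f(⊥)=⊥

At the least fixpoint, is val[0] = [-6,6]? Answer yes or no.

yes

Iteration log — 10 steps:
  step 1. node 0  ⊔preds=[-6,-1]  new=[-6,4]  old=[-1,4]  +wl: 
  step 2. node 1  ⊔preds=[-6,4]  new=[-6,5]  old=⊥  +wl: 0
  step 3. node 2  ⊔preds=[-6,5]  new=[-5,6]  old=⊥  +wl: 
  step 4. node 3  ⊔preds=⊥  new=[-6,-1]  stable
  step 5. node 4  ⊔preds=[-6,6]  new=[-6,6]  old=⊥  +wl: 1
  step 6. node 0  ⊔preds=[-6,5]  new=[-6,5]  old=[-6,4]  +wl: 
  step 7. node 1  ⊔preds=[-6,6]  new=[-6,6]  old=[-6,5]  +wl: 0,2
  step 8. node 0  ⊔preds=[-6,6]  new=[-6,6]  old=[-6,5]  +wl: 1
  step 9. node 2  ⊔preds=[-6,6]  new=[-5,6]  stable
  step 10. node 1  ⊔preds=[-6,6]  new=[-6,6]  stable

Least fixpoint reached:
  node 0: [-6,6]
  node 1: [-6,6]
  node 2: [-5,6]
  node 3: [-6,-1]
  node 4: [-6,6]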